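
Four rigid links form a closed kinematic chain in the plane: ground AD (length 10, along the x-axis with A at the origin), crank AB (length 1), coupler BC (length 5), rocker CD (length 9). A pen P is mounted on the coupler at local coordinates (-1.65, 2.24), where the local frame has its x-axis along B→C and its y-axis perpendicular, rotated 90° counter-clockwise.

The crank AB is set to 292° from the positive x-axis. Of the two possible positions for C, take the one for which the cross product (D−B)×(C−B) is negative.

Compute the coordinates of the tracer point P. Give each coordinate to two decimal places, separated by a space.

A=(0,0), D=(10.00,0)
B = A + 1.00·(cos292°, sin292°) = (0.3746, -0.9272)
|BD| = 9.6699
circle(B,5.00) ∩ circle(D,9.00): a=1.9394, h=4.6085
  candidates: C₊=(1.8632,3.8461) cross=44.564; C₋=(2.7470,-5.3285) cross=-44.564
  mode - wants cross < 0 → take C=(2.7470,-5.3285) (cross=-44.564)
ex = (C−B)/|BC| = (0.4745,-0.8803); ey = (0.8803,0.4745)
P = B + -1.65·ex + 2.24·ey = (1.5635,1.5881)

1.56 1.59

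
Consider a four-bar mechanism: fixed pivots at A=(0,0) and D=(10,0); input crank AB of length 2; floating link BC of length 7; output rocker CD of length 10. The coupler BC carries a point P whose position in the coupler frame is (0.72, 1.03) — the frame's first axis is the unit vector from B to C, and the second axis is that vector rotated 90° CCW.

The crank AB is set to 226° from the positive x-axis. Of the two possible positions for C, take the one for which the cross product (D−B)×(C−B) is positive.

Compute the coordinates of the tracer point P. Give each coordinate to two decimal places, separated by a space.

-2.06 -0.37

A=(0,0), D=(10.00,0)
B = A + 2.00·(cos226°, sin226°) = (-1.3893, -1.4387)
|BD| = 11.4798
circle(B,7.00) ∩ circle(D,10.00): a=3.5186, h=6.0514
  candidates: C₊=(1.3432,5.0060) cross=69.469; C₋=(2.8599,-7.0014) cross=-69.469
  mode + wants cross > 0 → take C=(1.3432,5.0060) (cross=69.469)
ex = (C−B)/|BC| = (0.3904,0.9207); ey = (-0.9207,0.3904)
P = B + 0.72·ex + 1.03·ey = (-2.0565,-0.3737)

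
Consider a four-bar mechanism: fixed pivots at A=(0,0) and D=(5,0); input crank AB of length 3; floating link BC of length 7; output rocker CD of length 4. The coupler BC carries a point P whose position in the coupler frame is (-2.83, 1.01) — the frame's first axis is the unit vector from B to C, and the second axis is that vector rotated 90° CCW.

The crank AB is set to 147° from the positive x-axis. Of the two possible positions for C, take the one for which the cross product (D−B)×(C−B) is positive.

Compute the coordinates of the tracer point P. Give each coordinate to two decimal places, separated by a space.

A=(0,0), D=(5.00,0)
B = A + 3.00·(cos147°, sin147°) = (-2.5160, 1.6339)
|BD| = 7.6916
circle(B,7.00) ∩ circle(D,4.00): a=5.9910, h=3.6205
  candidates: C₊=(4.1073,3.8991) cross=27.847; C₋=(2.5691,-3.1766) cross=-27.847
  mode + wants cross > 0 → take C=(4.1073,3.8991) (cross=27.847)
ex = (C−B)/|BC| = (0.9462,0.3236); ey = (-0.3236,0.9462)
P = B + -2.83·ex + 1.01·ey = (-5.5206,1.6738)

-5.52 1.67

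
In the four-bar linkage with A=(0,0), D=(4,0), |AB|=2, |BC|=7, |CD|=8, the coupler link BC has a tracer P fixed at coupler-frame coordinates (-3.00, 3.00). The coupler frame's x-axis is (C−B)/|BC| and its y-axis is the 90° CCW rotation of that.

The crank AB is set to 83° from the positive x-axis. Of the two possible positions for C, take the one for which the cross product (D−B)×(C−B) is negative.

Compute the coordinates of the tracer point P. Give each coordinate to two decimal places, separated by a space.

4.23 3.44

A=(0,0), D=(4.00,0)
B = A + 2.00·(cos83°, sin83°) = (0.2437, 1.9851)
|BD| = 4.2485
circle(B,7.00) ∩ circle(D,8.00): a=0.3590, h=6.9908
  candidates: C₊=(3.8275,7.9981) cross=29.701; C₋=(-2.7053,-4.3634) cross=-29.701
  mode - wants cross < 0 → take C=(-2.7053,-4.3634) (cross=-29.701)
ex = (C−B)/|BC| = (-0.4213,-0.9069); ey = (0.9069,-0.4213)
P = B + -3.00·ex + 3.00·ey = (4.2284,3.4420)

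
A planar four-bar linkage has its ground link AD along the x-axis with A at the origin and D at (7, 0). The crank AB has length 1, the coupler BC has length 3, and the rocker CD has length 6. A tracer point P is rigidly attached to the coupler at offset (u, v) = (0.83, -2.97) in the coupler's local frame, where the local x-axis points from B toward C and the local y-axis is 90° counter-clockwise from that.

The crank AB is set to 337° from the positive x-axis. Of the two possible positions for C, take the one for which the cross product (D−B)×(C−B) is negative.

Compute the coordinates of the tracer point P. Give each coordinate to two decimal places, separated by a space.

A=(0,0), D=(7.00,0)
B = A + 1.00·(cos337°, sin337°) = (0.9205, -0.3907)
|BD| = 6.0920
circle(B,3.00) ∩ circle(D,6.00): a=0.8300, h=2.8829
  candidates: C₊=(1.5639,2.5395) cross=17.563; C₋=(1.9337,-3.2145) cross=-17.563
  mode - wants cross < 0 → take C=(1.9337,-3.2145) (cross=-17.563)
ex = (C−B)/|BC| = (0.3377,-0.9412); ey = (0.9412,0.3377)
P = B + 0.83·ex + -2.97·ey = (-1.5947,-2.1750)

-1.59 -2.18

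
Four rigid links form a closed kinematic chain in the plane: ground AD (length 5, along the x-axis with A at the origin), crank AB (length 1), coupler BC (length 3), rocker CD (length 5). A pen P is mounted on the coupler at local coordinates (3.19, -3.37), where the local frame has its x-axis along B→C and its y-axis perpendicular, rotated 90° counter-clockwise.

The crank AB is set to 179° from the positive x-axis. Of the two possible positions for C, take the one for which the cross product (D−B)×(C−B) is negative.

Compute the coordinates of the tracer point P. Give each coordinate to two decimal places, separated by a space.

-2.04 -4.50

A=(0,0), D=(5.00,0)
B = A + 1.00·(cos179°, sin179°) = (-0.9998, 0.0175)
|BD| = 5.9999
circle(B,3.00) ∩ circle(D,5.00): a=1.6666, h=2.4945
  candidates: C₊=(0.6740,2.5071) cross=14.967; C₋=(0.6595,-2.4819) cross=-14.967
  mode - wants cross < 0 → take C=(0.6595,-2.4819) (cross=-14.967)
ex = (C−B)/|BC| = (0.5531,-0.8331); ey = (0.8331,0.5531)
P = B + 3.19·ex + -3.37·ey = (-2.0430,-4.5041)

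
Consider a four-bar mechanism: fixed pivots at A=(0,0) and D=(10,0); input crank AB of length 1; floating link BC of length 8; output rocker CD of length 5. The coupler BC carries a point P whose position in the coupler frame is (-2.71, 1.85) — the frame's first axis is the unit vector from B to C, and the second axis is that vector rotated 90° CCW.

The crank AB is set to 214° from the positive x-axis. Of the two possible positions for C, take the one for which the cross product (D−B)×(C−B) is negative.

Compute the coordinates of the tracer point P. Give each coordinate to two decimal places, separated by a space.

A=(0,0), D=(10.00,0)
B = A + 1.00·(cos214°, sin214°) = (-0.8290, -0.5592)
|BD| = 10.8435
circle(B,8.00) ∩ circle(D,5.00): a=7.2201, h=3.4454
  candidates: C₊=(6.2037,3.2540) cross=37.360; C₋=(6.5591,-3.6277) cross=-37.360
  mode - wants cross < 0 → take C=(6.5591,-3.6277) (cross=-37.360)
ex = (C−B)/|BC| = (0.9235,-0.3836); ey = (0.3836,0.9235)
P = B + -2.71·ex + 1.85·ey = (-2.6222,2.1888)

-2.62 2.19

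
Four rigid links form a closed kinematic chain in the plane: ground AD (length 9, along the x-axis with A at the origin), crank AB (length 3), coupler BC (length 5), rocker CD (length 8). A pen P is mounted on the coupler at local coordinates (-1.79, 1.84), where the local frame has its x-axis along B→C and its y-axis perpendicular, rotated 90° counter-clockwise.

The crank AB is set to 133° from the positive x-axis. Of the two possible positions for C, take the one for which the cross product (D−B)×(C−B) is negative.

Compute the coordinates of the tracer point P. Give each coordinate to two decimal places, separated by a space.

A=(0,0), D=(9.00,0)
B = A + 3.00·(cos133°, sin133°) = (-2.0460, 2.1941)
|BD| = 11.2618
circle(B,5.00) ∩ circle(D,8.00): a=3.8994, h=3.1297
  candidates: C₊=(2.3884,4.5041) cross=35.246; C₋=(1.1689,-1.6353) cross=-35.246
  mode - wants cross < 0 → take C=(1.1689,-1.6353) (cross=-35.246)
ex = (C−B)/|BC| = (0.6430,-0.7659); ey = (0.7659,0.6430)
P = B + -1.79·ex + 1.84·ey = (-1.7877,4.7481)

-1.79 4.75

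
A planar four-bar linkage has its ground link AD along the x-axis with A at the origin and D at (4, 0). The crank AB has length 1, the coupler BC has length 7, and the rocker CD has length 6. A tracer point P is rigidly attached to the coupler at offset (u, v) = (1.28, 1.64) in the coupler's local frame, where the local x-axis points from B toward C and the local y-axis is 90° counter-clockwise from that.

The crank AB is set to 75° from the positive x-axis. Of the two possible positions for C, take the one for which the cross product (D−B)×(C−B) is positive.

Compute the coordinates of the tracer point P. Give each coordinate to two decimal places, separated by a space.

0.02 3.03

A=(0,0), D=(4.00,0)
B = A + 1.00·(cos75°, sin75°) = (0.2588, 0.9659)
|BD| = 3.8639
circle(B,7.00) ∩ circle(D,6.00): a=3.6142, h=5.9948
  candidates: C₊=(5.2569,5.8669) cross=23.163; C₋=(2.2596,-5.7420) cross=-23.163
  mode + wants cross > 0 → take C=(5.2569,5.8669) (cross=23.163)
ex = (C−B)/|BC| = (0.7140,0.7001); ey = (-0.7001,0.7140)
P = B + 1.28·ex + 1.64·ey = (0.0245,3.0331)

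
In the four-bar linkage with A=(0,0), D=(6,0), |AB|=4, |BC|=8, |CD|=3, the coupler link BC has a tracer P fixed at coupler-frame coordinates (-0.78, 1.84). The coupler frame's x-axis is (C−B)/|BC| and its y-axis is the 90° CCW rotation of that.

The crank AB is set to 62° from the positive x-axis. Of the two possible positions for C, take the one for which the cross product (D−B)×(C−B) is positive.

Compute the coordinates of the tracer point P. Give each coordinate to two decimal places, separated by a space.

2.02 5.53

A=(0,0), D=(6.00,0)
B = A + 4.00·(cos62°, sin62°) = (1.8779, 3.5318)
|BD| = 5.4282
circle(B,8.00) ∩ circle(D,3.00): a=7.7802, h=1.8622
  candidates: C₊=(8.9978,-0.1162) cross=10.109; C₋=(6.5745,-2.9445) cross=-10.109
  mode + wants cross > 0 → take C=(8.9978,-0.1162) (cross=10.109)
ex = (C−B)/|BC| = (0.8900,-0.4560); ey = (0.4560,0.8900)
P = B + -0.78·ex + 1.84·ey = (2.0227,5.5250)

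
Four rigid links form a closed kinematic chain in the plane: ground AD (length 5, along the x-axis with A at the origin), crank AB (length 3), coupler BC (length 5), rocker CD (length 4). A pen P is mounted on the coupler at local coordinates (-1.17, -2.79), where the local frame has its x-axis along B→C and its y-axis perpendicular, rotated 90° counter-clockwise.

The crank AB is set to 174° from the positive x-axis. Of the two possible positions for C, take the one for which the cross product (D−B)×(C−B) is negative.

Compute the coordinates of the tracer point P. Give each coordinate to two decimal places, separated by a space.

A=(0,0), D=(5.00,0)
B = A + 3.00·(cos174°, sin174°) = (-2.9836, 0.3136)
|BD| = 7.9897
circle(B,5.00) ∩ circle(D,4.00): a=4.5581, h=2.0552
  candidates: C₊=(1.6517,2.1883) cross=16.421; C₋=(1.4903,-1.9189) cross=-16.421
  mode - wants cross < 0 → take C=(1.4903,-1.9189) (cross=-16.421)
ex = (C−B)/|BC| = (0.8948,-0.4465); ey = (0.4465,0.8948)
P = B + -1.17·ex + -2.79·ey = (-5.2762,-1.6604)

-5.28 -1.66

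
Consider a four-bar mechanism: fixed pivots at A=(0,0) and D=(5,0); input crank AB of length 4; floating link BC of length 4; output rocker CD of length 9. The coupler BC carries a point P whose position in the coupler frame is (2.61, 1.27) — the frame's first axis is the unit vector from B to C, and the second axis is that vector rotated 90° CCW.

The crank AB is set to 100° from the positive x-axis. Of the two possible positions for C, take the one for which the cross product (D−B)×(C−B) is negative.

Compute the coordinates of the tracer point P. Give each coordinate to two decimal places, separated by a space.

-2.00 1.35

A=(0,0), D=(5.00,0)
B = A + 4.00·(cos100°, sin100°) = (-0.6946, 3.9392)
|BD| = 6.9243
circle(B,4.00) ∩ circle(D,9.00): a=-1.2315, h=3.8057
  candidates: C₊=(0.4577,7.7697) cross=26.352; C₋=(-3.8724,1.5100) cross=-26.352
  mode - wants cross < 0 → take C=(-3.8724,1.5100) (cross=-26.352)
ex = (C−B)/|BC| = (-0.7945,-0.6073); ey = (0.6073,-0.7945)
P = B + 2.61·ex + 1.27·ey = (-1.9968,1.3452)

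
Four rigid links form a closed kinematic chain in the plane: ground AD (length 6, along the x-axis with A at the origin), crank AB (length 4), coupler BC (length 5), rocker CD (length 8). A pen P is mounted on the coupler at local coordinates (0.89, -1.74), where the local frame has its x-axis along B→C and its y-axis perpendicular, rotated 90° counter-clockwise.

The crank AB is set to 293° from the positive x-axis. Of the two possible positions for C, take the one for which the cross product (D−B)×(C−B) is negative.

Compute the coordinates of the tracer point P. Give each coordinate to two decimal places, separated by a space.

0.62 -5.39

A=(0,0), D=(6.00,0)
B = A + 4.00·(cos293°, sin293°) = (1.5629, -3.6820)
|BD| = 5.7658
circle(B,5.00) ∩ circle(D,8.00): a=-0.4991, h=4.9750
  candidates: C₊=(-1.9981,-0.1722) cross=28.685; C₋=(4.3559,-7.8292) cross=-28.685
  mode - wants cross < 0 → take C=(4.3559,-7.8292) (cross=-28.685)
ex = (C−B)/|BC| = (0.5586,-0.8294); ey = (0.8294,0.5586)
P = B + 0.89·ex + -1.74·ey = (0.6168,-5.3922)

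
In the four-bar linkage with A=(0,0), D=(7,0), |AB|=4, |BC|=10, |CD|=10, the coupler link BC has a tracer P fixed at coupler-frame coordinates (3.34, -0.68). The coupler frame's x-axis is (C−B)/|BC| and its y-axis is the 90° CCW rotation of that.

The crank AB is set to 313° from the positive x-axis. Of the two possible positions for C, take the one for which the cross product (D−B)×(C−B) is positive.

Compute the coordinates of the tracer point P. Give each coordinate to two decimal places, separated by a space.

A=(0,0), D=(7.00,0)
B = A + 4.00·(cos313°, sin313°) = (2.7280, -2.9254)
|BD| = 5.1777
circle(B,10.00) ∩ circle(D,10.00): a=2.5888, h=9.6591
  candidates: C₊=(-0.5935,6.5069) cross=50.011; C₋=(10.3215,-9.4323) cross=-50.011
  mode + wants cross > 0 → take C=(-0.5935,6.5069) (cross=50.011)
ex = (C−B)/|BC| = (-0.3321,0.9432); ey = (-0.9432,-0.3321)
P = B + 3.34·ex + -0.68·ey = (2.2600,0.4508)

2.26 0.45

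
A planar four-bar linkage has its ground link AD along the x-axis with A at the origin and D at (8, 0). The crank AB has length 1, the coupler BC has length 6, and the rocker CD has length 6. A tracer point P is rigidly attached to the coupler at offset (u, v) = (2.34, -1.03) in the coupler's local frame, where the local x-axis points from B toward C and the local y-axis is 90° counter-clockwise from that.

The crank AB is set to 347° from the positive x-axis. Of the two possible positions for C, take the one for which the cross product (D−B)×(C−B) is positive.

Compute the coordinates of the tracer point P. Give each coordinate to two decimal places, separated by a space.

A=(0,0), D=(8.00,0)
B = A + 1.00·(cos347°, sin347°) = (0.9744, -0.2250)
|BD| = 7.0292
circle(B,6.00) ∩ circle(D,6.00): a=3.5146, h=4.8629
  candidates: C₊=(4.3316,4.7479) cross=34.182; C₋=(4.6428,-4.9729) cross=-34.182
  mode + wants cross > 0 → take C=(4.3316,4.7479) (cross=34.182)
ex = (C−B)/|BC| = (0.5595,0.8288); ey = (-0.8288,0.5595)
P = B + 2.34·ex + -1.03·ey = (3.1373,1.1381)

3.14 1.14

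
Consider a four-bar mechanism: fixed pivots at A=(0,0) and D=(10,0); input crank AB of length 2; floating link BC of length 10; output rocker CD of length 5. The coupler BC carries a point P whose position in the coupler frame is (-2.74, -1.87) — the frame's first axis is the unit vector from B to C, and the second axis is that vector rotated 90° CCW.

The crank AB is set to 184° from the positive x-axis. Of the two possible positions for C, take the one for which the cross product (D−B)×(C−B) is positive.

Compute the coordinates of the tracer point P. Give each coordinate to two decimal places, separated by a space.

-3.70 -2.99

A=(0,0), D=(10.00,0)
B = A + 2.00·(cos184°, sin184°) = (-1.9951, -0.1395)
|BD| = 11.9959
circle(B,10.00) ∩ circle(D,5.00): a=9.1240, h=4.0929
  candidates: C₊=(7.0807,4.0593) cross=49.099; C₋=(7.1759,-4.1261) cross=-49.099
  mode + wants cross > 0 → take C=(7.0807,4.0593) (cross=49.099)
ex = (C−B)/|BC| = (0.9076,0.4199); ey = (-0.4199,0.9076)
P = B + -2.74·ex + -1.87·ey = (-3.6967,-2.9872)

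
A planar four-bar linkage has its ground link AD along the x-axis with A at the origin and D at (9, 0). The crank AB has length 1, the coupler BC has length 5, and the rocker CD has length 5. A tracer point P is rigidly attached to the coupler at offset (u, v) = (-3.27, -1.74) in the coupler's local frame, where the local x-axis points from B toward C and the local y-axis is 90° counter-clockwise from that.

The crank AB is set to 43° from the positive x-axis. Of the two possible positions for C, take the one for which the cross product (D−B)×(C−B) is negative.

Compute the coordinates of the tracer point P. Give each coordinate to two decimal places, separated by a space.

-2.91 1.37

A=(0,0), D=(9.00,0)
B = A + 1.00·(cos43°, sin43°) = (0.7314, 0.6820)
|BD| = 8.2967
circle(B,5.00) ∩ circle(D,5.00): a=4.1484, h=2.7913
  candidates: C₊=(5.0951,3.1228) cross=23.158; C₋=(4.6362,-2.4408) cross=-23.158
  mode - wants cross < 0 → take C=(4.6362,-2.4408) (cross=-23.158)
ex = (C−B)/|BC| = (0.7810,-0.6246); ey = (0.6246,0.7810)
P = B + -3.27·ex + -1.74·ey = (-2.9092,1.3654)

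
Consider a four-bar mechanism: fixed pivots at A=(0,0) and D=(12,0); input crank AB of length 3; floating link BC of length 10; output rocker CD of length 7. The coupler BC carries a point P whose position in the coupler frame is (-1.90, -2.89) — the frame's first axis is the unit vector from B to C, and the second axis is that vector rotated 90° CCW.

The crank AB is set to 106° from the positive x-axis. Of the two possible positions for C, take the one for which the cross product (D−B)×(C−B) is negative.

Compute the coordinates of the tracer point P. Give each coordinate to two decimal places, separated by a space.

A=(0,0), D=(12.00,0)
B = A + 3.00·(cos106°, sin106°) = (-0.8269, 2.8838)
|BD| = 13.1471
circle(B,10.00) ∩ circle(D,7.00): a=8.5131, h=5.2466
  candidates: C₊=(8.6297,6.1352) cross=68.977; C₋=(6.3281,-4.1024) cross=-68.977
  mode - wants cross < 0 → take C=(6.3281,-4.1024) (cross=-68.977)
ex = (C−B)/|BC| = (0.7155,-0.6986); ey = (0.6986,0.7155)
P = B + -1.90·ex + -2.89·ey = (-4.2054,2.1434)

-4.21 2.14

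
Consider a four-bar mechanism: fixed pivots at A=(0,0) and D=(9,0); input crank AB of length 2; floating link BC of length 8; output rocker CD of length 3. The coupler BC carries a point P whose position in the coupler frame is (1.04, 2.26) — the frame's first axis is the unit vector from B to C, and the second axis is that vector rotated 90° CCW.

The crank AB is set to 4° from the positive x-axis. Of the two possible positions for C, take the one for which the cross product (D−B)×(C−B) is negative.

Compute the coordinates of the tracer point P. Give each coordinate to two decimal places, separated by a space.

A=(0,0), D=(9.00,0)
B = A + 2.00·(cos4°, sin4°) = (1.9951, 0.1395)
|BD| = 7.0063
circle(B,8.00) ∩ circle(D,3.00): a=7.4282, h=2.9702
  candidates: C₊=(9.4810,2.9612) cross=20.810; C₋=(9.3627,-2.9780) cross=-20.810
  mode - wants cross < 0 → take C=(9.3627,-2.9780) (cross=-20.810)
ex = (C−B)/|BC| = (0.9209,-0.3897); ey = (0.3897,0.9209)
P = B + 1.04·ex + 2.26·ey = (3.8336,1.8156)

3.83 1.82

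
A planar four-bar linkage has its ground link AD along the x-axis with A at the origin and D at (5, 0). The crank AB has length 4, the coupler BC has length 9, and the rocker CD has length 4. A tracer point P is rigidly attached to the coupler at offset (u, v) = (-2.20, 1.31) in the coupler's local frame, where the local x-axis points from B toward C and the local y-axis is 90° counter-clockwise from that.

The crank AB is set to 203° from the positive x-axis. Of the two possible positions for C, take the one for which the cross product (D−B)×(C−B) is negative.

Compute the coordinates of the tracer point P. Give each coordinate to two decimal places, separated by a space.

A=(0,0), D=(5.00,0)
B = A + 4.00·(cos203°, sin203°) = (-3.6820, -1.5629)
|BD| = 8.8216
circle(B,9.00) ∩ circle(D,4.00): a=8.0949, h=3.9334
  candidates: C₊=(3.5880,3.7425) cross=34.699; C₋=(4.9817,-4.0000) cross=-34.699
  mode - wants cross < 0 → take C=(4.9817,-4.0000) (cross=-34.699)
ex = (C−B)/|BC| = (0.9626,-0.2708); ey = (0.2708,0.9626)
P = B + -2.20·ex + 1.31·ey = (-5.4451,0.2939)

-5.45 0.29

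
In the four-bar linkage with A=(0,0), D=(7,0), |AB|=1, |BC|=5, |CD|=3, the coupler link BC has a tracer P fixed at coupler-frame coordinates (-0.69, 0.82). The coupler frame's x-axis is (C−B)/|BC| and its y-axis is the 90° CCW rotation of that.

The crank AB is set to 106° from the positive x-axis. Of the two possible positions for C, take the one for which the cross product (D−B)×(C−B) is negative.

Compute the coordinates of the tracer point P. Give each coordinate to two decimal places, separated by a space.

A=(0,0), D=(7.00,0)
B = A + 1.00·(cos106°, sin106°) = (-0.2756, 0.9613)
|BD| = 7.3389
circle(B,5.00) ∩ circle(D,3.00): a=4.7595, h=1.5320
  candidates: C₊=(4.6435,1.8566) cross=11.243; C₋=(4.2422,-1.1809) cross=-11.243
  mode - wants cross < 0 → take C=(4.2422,-1.1809) (cross=-11.243)
ex = (C−B)/|BC| = (0.9036,-0.4284); ey = (0.4284,0.9036)
P = B + -0.69·ex + 0.82·ey = (-0.5478,1.9978)

-0.55 2.00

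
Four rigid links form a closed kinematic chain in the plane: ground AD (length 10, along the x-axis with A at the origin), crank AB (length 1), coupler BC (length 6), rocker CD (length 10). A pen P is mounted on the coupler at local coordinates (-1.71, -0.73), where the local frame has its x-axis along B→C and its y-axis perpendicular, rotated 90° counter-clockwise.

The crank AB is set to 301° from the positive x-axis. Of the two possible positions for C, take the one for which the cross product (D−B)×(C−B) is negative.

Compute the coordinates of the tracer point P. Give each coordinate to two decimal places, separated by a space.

-0.72 0.53

A=(0,0), D=(10.00,0)
B = A + 1.00·(cos301°, sin301°) = (0.5150, -0.8572)
|BD| = 9.5236
circle(B,6.00) ∩ circle(D,10.00): a=1.4017, h=5.8340
  candidates: C₊=(1.3860,5.0793) cross=55.560; C₋=(2.4362,-6.5413) cross=-55.560
  mode - wants cross < 0 → take C=(2.4362,-6.5413) (cross=-55.560)
ex = (C−B)/|BC| = (0.3202,-0.9474); ey = (0.9474,0.3202)
P = B + -1.71·ex + -0.73·ey = (-0.7241,0.5291)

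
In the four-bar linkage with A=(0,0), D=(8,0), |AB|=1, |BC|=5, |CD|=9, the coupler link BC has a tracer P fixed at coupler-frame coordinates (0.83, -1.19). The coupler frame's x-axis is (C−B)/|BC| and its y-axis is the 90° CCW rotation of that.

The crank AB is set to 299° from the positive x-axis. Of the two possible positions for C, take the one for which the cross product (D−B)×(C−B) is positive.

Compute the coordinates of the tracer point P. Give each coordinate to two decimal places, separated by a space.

1.59 0.07

A=(0,0), D=(8.00,0)
B = A + 1.00·(cos299°, sin299°) = (0.4848, -0.8746)
|BD| = 7.5659
circle(B,5.00) ∩ circle(D,9.00): a=0.0821, h=4.9993
  candidates: C₊=(-0.0115,4.1007) cross=37.824; C₋=(1.1443,-5.8309) cross=-37.824
  mode + wants cross > 0 → take C=(-0.0115,4.1007) (cross=37.824)
ex = (C−B)/|BC| = (-0.0993,0.9951); ey = (-0.9951,-0.0993)
P = B + 0.83·ex + -1.19·ey = (1.5865,0.0694)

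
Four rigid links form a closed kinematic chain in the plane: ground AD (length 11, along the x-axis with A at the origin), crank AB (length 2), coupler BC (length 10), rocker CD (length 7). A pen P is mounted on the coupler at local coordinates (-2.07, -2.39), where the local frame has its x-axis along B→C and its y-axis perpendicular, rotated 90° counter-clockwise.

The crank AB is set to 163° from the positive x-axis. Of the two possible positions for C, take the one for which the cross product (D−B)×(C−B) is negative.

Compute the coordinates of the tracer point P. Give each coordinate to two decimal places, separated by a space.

-4.98 -0.18

A=(0,0), D=(11.00,0)
B = A + 2.00·(cos163°, sin163°) = (-1.9126, 0.5847)
|BD| = 12.9258
circle(B,10.00) ∩ circle(D,7.00): a=8.4357, h=5.3702
  candidates: C₊=(6.7574,5.5678) cross=69.414; C₋=(6.2715,-5.1615) cross=-69.414
  mode - wants cross < 0 → take C=(6.2715,-5.1615) (cross=-69.414)
ex = (C−B)/|BC| = (0.8184,-0.5746); ey = (0.5746,0.8184)
P = B + -2.07·ex + -2.39·ey = (-4.9801,-0.1818)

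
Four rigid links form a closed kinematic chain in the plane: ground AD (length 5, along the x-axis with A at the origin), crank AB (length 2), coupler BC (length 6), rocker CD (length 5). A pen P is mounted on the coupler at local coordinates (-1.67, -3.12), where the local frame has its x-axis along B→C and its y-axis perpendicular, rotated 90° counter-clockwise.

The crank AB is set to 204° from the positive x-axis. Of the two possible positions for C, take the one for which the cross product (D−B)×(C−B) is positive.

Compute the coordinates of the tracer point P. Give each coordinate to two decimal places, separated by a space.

A=(0,0), D=(5.00,0)
B = A + 2.00·(cos204°, sin204°) = (-1.8271, -0.8135)
|BD| = 6.8754
circle(B,6.00) ∩ circle(D,5.00): a=4.2376, h=4.2476
  candidates: C₊=(1.8782,3.9057) cross=29.204; C₋=(2.8834,-4.5299) cross=-29.204
  mode + wants cross > 0 → take C=(1.8782,3.9057) (cross=29.204)
ex = (C−B)/|BC| = (0.6176,0.7865); ey = (-0.7865,0.6176)
P = B + -1.67·ex + -3.12·ey = (-0.4044,-4.0537)

-0.40 -4.05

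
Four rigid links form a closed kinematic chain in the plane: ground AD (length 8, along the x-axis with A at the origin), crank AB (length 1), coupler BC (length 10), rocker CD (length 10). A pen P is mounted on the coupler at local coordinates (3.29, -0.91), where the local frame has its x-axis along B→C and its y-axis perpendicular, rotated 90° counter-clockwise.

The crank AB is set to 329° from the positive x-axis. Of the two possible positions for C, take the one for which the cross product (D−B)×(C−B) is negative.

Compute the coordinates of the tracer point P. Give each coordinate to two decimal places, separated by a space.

A=(0,0), D=(8.00,0)
B = A + 1.00·(cos329°, sin329°) = (0.8572, -0.5150)
|BD| = 7.1614
circle(B,10.00) ∩ circle(D,10.00): a=3.5807, h=9.3370
  candidates: C₊=(3.7571,9.0553) cross=66.865; C₋=(5.1001,-9.5703) cross=-66.865
  mode - wants cross < 0 → take C=(5.1001,-9.5703) (cross=-66.865)
ex = (C−B)/|BC| = (0.4243,-0.9055); ey = (0.9055,0.4243)
P = B + 3.29·ex + -0.91·ey = (1.4291,-3.8803)

1.43 -3.88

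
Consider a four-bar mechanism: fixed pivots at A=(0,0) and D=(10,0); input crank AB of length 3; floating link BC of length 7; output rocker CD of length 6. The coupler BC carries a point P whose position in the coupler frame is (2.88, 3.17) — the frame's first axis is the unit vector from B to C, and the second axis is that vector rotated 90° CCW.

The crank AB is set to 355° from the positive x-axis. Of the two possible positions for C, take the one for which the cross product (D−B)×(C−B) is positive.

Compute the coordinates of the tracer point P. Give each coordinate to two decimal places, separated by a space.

2.20 3.95

A=(0,0), D=(10.00,0)
B = A + 3.00·(cos355°, sin355°) = (2.9886, -0.2615)
|BD| = 7.0163
circle(B,7.00) ∩ circle(D,6.00): a=4.4346, h=5.4161
  candidates: C₊=(7.2182,5.3162) cross=38.001; C₋=(7.6219,-5.5086) cross=-38.001
  mode + wants cross > 0 → take C=(7.2182,5.3162) (cross=38.001)
ex = (C−B)/|BC| = (0.6042,0.7968); ey = (-0.7968,0.6042)
P = B + 2.88·ex + 3.17·ey = (2.2029,3.9488)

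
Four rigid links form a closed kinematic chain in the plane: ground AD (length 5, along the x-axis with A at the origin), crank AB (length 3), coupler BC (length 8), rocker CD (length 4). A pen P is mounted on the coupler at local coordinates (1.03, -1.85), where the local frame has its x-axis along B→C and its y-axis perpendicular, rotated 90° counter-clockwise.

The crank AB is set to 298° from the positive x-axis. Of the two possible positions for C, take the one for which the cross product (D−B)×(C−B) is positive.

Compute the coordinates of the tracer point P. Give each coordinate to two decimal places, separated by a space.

A=(0,0), D=(5.00,0)
B = A + 3.00·(cos298°, sin298°) = (1.4084, -2.6488)
|BD| = 4.4627
circle(B,8.00) ∩ circle(D,4.00): a=7.6092, h=2.4697
  candidates: C₊=(6.0664,3.8552) cross=11.022; C₋=(8.9982,-0.1200) cross=-11.022
  mode + wants cross > 0 → take C=(6.0664,3.8552) (cross=11.022)
ex = (C−B)/|BC| = (0.5823,0.8130); ey = (-0.8130,0.5823)
P = B + 1.03·ex + -1.85·ey = (3.5122,-2.8886)

3.51 -2.89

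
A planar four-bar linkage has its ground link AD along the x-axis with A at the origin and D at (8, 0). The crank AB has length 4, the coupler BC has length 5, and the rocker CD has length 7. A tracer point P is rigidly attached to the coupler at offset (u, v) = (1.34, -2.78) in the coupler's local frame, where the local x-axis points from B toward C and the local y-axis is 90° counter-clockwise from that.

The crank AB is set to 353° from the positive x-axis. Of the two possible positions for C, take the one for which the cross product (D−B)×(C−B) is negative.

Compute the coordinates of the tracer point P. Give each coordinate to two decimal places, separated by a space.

1.11 -1.64

A=(0,0), D=(8.00,0)
B = A + 4.00·(cos353°, sin353°) = (3.9702, -0.4875)
|BD| = 4.0592
circle(B,5.00) ∩ circle(D,7.00): a=-0.9267, h=4.9134
  candidates: C₊=(2.4602,4.2791) cross=19.944; C₋=(3.6403,-5.4766) cross=-19.944
  mode - wants cross < 0 → take C=(3.6403,-5.4766) (cross=-19.944)
ex = (C−B)/|BC| = (-0.0660,-0.9978); ey = (0.9978,-0.0660)
P = B + 1.34·ex + -2.78·ey = (1.1078,-1.6411)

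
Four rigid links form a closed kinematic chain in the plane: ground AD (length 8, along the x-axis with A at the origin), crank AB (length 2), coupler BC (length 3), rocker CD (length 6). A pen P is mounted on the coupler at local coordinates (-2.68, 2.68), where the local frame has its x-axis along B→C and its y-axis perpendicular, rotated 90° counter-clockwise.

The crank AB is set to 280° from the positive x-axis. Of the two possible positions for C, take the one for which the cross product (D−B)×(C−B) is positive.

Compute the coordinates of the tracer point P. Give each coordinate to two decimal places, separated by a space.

-3.37 -2.70

A=(0,0), D=(8.00,0)
B = A + 2.00·(cos280°, sin280°) = (0.3473, -1.9696)
|BD| = 7.9021
circle(B,3.00) ∩ circle(D,6.00): a=2.2426, h=1.9926
  candidates: C₊=(2.0225,0.5191) cross=15.746; C₋=(3.0158,-3.3404) cross=-15.746
  mode + wants cross > 0 → take C=(2.0225,0.5191) (cross=15.746)
ex = (C−B)/|BC| = (0.5584,0.8296); ey = (-0.8296,0.5584)
P = B + -2.68·ex + 2.68·ey = (-3.3725,-2.6964)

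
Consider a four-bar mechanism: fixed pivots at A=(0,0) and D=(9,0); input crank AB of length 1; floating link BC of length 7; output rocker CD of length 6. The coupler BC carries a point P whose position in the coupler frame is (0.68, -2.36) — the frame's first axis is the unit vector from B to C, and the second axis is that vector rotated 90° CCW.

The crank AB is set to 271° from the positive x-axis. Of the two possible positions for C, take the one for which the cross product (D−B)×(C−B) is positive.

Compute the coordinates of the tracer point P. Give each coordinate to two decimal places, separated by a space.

A=(0,0), D=(9.00,0)
B = A + 1.00·(cos271°, sin271°) = (0.0175, -0.9998)
|BD| = 9.0380
circle(B,7.00) ∩ circle(D,6.00): a=5.2382, h=4.6434
  candidates: C₊=(4.7098,4.1946) cross=41.967; C₋=(5.7372,-5.0353) cross=-41.967
  mode + wants cross > 0 → take C=(4.7098,4.1946) (cross=41.967)
ex = (C−B)/|BC| = (0.6703,0.7421); ey = (-0.7421,0.6703)
P = B + 0.68·ex + -2.36·ey = (2.2245,-2.0772)

2.22 -2.08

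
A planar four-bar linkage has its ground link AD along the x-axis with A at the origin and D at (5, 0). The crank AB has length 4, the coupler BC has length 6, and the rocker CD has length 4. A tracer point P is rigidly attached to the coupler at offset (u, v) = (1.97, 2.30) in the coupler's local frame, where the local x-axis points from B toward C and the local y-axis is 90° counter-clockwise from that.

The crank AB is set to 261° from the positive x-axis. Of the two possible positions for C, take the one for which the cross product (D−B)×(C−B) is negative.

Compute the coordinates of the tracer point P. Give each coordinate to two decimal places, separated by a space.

A=(0,0), D=(5.00,0)
B = A + 4.00·(cos261°, sin261°) = (-0.6257, -3.9508)
|BD| = 6.8744
circle(B,6.00) ∩ circle(D,4.00): a=4.8919, h=3.4741
  candidates: C₊=(1.3810,1.7037) cross=23.883; C₋=(5.3742,-3.9825) cross=-23.883
  mode - wants cross < 0 → take C=(5.3742,-3.9825) (cross=-23.883)
ex = (C−B)/|BC| = (1.0000,-0.0053); ey = (0.0053,1.0000)
P = B + 1.97·ex + 2.30·ey = (1.3564,-1.6612)

1.36 -1.66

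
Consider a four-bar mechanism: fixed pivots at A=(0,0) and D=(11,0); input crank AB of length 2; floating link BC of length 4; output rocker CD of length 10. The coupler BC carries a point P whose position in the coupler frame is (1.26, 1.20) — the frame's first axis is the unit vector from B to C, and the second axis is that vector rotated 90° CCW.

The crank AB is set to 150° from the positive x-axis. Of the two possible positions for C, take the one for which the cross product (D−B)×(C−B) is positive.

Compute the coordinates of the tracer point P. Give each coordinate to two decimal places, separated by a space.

-1.38 2.70

A=(0,0), D=(11.00,0)
B = A + 2.00·(cos150°, sin150°) = (-1.7321, 1.0000)
|BD| = 12.7713
circle(B,4.00) ∩ circle(D,10.00): a=3.0970, h=2.5315
  candidates: C₊=(1.5537,3.2813) cross=32.331; C₋=(1.1572,-1.7662) cross=-32.331
  mode + wants cross > 0 → take C=(1.5537,3.2813) (cross=32.331)
ex = (C−B)/|BC| = (0.8214,0.5703); ey = (-0.5703,0.8214)
P = B + 1.26·ex + 1.20·ey = (-1.3814,2.7043)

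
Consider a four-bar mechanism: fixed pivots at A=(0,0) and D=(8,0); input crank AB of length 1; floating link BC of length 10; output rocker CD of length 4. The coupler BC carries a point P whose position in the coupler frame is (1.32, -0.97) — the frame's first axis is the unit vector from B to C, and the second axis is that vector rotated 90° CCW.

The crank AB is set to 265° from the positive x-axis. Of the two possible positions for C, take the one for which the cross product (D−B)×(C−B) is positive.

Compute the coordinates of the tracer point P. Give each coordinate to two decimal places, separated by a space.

A=(0,0), D=(8.00,0)
B = A + 1.00·(cos265°, sin265°) = (-0.0872, -0.9962)
|BD| = 8.1483
circle(B,10.00) ∩ circle(D,4.00): a=9.2286, h=3.8514
  candidates: C₊=(8.6014,3.9545) cross=31.382; C₋=(9.5431,-3.6904) cross=-31.382
  mode + wants cross > 0 → take C=(8.6014,3.9545) (cross=31.382)
ex = (C−B)/|BC| = (0.8689,0.4951); ey = (-0.4951,0.8689)
P = B + 1.32·ex + -0.97·ey = (1.5399,-1.1855)

1.54 -1.19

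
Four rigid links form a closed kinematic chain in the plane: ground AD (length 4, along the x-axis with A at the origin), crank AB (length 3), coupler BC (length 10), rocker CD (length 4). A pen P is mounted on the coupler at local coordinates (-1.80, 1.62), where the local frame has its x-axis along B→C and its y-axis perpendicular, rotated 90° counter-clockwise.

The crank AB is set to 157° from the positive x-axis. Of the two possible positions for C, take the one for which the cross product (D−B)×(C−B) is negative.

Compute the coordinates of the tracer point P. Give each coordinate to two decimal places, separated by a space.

A=(0,0), D=(4.00,0)
B = A + 3.00·(cos157°, sin157°) = (-2.7615, 1.1722)
|BD| = 6.8624
circle(B,10.00) ∩ circle(D,4.00): a=9.5515, h=2.9612
  candidates: C₊=(7.1554,2.4583) cross=20.321; C₋=(6.1438,-3.3770) cross=-20.321
  mode - wants cross < 0 → take C=(6.1438,-3.3770) (cross=-20.321)
ex = (C−B)/|BC| = (0.8905,-0.4549); ey = (0.4549,0.8905)
P = B + -1.80·ex + 1.62·ey = (-3.6275,3.4337)

-3.63 3.43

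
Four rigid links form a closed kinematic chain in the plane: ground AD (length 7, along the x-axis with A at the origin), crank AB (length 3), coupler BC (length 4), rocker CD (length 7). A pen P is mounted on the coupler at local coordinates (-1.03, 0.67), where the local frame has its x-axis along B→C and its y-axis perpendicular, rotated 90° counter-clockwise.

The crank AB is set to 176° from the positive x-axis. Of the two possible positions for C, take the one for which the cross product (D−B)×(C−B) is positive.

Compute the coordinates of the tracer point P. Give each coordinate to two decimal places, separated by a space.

-4.22 0.23

A=(0,0), D=(7.00,0)
B = A + 3.00·(cos176°, sin176°) = (-2.9927, 0.2093)
|BD| = 9.9949
circle(B,4.00) ∩ circle(D,7.00): a=3.3466, h=2.1910
  candidates: C₊=(0.3990,2.3297) cross=21.898; C₋=(0.3073,-2.0513) cross=-21.898
  mode + wants cross > 0 → take C=(0.3990,2.3297) (cross=21.898)
ex = (C−B)/|BC| = (0.8479,0.5301); ey = (-0.5301,0.8479)
P = B + -1.03·ex + 0.67·ey = (-4.2212,0.2314)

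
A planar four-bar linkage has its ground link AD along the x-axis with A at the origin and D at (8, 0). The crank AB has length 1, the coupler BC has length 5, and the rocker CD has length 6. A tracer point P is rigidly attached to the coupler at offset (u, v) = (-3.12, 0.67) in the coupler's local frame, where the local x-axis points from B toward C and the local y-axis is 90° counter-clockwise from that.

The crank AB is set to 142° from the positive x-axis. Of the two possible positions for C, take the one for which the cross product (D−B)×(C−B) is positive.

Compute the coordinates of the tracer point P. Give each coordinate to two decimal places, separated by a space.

-3.69 -0.72

A=(0,0), D=(8.00,0)
B = A + 1.00·(cos142°, sin142°) = (-0.7880, 0.6157)
|BD| = 8.8096
circle(B,5.00) ∩ circle(D,6.00): a=3.7805, h=3.2723
  candidates: C₊=(3.2119,3.6158) cross=28.828; C₋=(2.7545,-2.9129) cross=-28.828
  mode + wants cross > 0 → take C=(3.2119,3.6158) (cross=28.828)
ex = (C−B)/|BC| = (0.8000,0.6000); ey = (-0.6000,0.8000)
P = B + -3.12·ex + 0.67·ey = (-3.6860,-0.7204)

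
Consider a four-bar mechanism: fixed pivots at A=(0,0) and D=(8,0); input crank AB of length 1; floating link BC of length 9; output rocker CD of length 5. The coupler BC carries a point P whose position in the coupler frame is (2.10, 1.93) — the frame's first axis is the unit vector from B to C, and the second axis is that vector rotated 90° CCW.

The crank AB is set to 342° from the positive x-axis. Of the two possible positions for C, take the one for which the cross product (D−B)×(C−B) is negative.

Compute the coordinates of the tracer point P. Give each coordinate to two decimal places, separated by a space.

3.75 0.26

A=(0,0), D=(8.00,0)
B = A + 1.00·(cos342°, sin342°) = (0.9511, -0.3090)
|BD| = 7.0557
circle(B,9.00) ∩ circle(D,5.00): a=7.4963, h=4.9806
  candidates: C₊=(8.2220,4.9951) cross=35.141; C₋=(8.6583,-4.9565) cross=-35.141
  mode - wants cross < 0 → take C=(8.6583,-4.9565) (cross=-35.141)
ex = (C−B)/|BC| = (0.8564,-0.5164); ey = (0.5164,0.8564)
P = B + 2.10·ex + 1.93·ey = (3.7460,0.2593)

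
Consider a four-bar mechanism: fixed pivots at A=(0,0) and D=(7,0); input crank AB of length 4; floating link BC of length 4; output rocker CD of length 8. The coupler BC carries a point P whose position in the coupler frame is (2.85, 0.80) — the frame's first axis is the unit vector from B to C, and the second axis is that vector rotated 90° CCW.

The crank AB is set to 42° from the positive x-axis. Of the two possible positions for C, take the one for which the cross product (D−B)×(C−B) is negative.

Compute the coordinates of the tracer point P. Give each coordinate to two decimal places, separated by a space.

A=(0,0), D=(7.00,0)
B = A + 4.00·(cos42°, sin42°) = (2.9726, 2.6765)
|BD| = 4.8357
circle(B,4.00) ∩ circle(D,8.00): a=-2.5453, h=3.0857
  candidates: C₊=(2.5607,6.6553) cross=14.922; C₋=(-0.8552,1.5153) cross=-14.922
  mode - wants cross < 0 → take C=(-0.8552,1.5153) (cross=-14.922)
ex = (C−B)/|BC| = (-0.9569,-0.2903); ey = (0.2903,-0.9569)
P = B + 2.85·ex + 0.80·ey = (0.4775,1.0836)

0.48 1.08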